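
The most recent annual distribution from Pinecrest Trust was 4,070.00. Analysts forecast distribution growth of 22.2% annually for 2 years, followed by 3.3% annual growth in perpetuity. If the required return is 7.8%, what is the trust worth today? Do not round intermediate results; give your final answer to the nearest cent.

129900.54

D_1 = 4973.54000
D_2 = 6077.66588
Terminal value at year 2: TV = D_2×(1+g_2)/(r−g_2) = 6278.22885/0.045 = 139516.19676
P_0 = D_1/(1+r)^1 + D_2/(1+r)^2 + TV/(1+r)^2
    = 4613.67347 + 5229.97122 + 120056.89499 = 129900.53968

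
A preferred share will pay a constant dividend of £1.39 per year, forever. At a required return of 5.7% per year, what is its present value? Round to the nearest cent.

£24.39

Level perpetuity: PV = C / r = £1.39 / 0.057 = £24.39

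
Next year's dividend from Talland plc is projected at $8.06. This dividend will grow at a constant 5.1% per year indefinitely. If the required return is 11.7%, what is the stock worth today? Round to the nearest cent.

$122.12

Growing perpetuity: P = D₁ / (r − g) = $8.0600 / (0.117 − 0.051) = $122.12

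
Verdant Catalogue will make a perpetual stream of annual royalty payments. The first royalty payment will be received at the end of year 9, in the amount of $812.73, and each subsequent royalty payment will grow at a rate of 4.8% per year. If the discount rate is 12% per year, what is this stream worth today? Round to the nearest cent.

Value at end of year 8: C₁ / (r − g) = $812.73 / (0.12 − 0.048) = $11,287.9167
Discount to today: PV = $11,287.9167 / (1 + 0.12)^8 = $11,287.9167 / 2.475963 = $4,559.00

$4559.00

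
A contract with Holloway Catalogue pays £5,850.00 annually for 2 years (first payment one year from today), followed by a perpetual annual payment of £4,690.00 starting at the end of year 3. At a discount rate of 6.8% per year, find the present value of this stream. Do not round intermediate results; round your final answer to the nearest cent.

£71073.72

PV of 2-year annuity: £5,850.00 × [1 − (1+0.068)^−2] / 0.068 = 10606.29971
Perpetuity value at year 2: £4,690.00 / 0.068 = 68970.58824
PV of perpetuity: 68970.58824 / (1+0.068)^2 = 60467.41804
Total PV = 10606.29971 + 60467.41804 = 71073.71775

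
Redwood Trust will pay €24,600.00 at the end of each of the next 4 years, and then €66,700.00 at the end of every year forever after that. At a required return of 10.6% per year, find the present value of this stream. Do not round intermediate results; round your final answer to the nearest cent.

€497508.96

PV of 4-year annuity: €24,600.00 × [1 − (1+0.106)^−4] / 0.106 = 76976.56589
Perpetuity value at year 4: €66,700.00 / 0.106 = 629245.28302
PV of perpetuity: 629245.28302 / (1+0.106)^4 = 420532.39908
Total PV = 76976.56589 + 420532.39908 = 497508.96497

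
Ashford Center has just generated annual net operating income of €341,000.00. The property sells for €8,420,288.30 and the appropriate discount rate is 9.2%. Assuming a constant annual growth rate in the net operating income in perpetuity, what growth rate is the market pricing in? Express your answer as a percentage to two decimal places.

4.95%

P = D₀(1+g)/(r−g) ⇒ P(r−g) = D₀(1+g) ⇒ g(P+D₀) = P·r − D₀
g = (P·r − D₀)/(P + D₀) = (€8,420,288.30×0.092 − €341,000.00) / (€8,420,288.30 + €341,000.00) = 0.049498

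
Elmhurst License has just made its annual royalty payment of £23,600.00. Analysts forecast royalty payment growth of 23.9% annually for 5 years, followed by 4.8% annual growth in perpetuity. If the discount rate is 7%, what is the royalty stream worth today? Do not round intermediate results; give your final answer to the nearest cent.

£2527562.11

D_1 = 29240.40000
D_2 = 36228.85560
D_3 = 44887.55209
D_4 = 55615.67704
D_5 = 68907.82385
Terminal value at year 5: TV = D_5×(1+g_2)/(r−g_2) = 72215.39939/0.022 = 3282518.15429
P_0 = D_1/(1+r)^1 + D_2/(1+r)^2 + D_3/(1+r)^3 + D_4/(1+r)^4 + D_5/(1+r)^5 + TV/(1+r)^5
    = 27327.47664 + 31643.68556 + 36641.61347 + 42428.93373 + 49130.32606 + 2340390.07791 = 2527562.11337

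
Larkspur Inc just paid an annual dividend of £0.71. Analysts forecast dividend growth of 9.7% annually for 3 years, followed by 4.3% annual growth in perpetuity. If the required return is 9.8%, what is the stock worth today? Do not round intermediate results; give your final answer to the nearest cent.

£15.55

D_1 = 0.77887
D_2 = 0.85442
D_3 = 0.93730
Terminal value at year 3: TV = D_3×(1+g_2)/(r−g_2) = 0.97760/0.055 = 17.77460
P_0 = D_1/(1+r)^1 + D_2/(1+r)^2 + D_3/(1+r)^3 + TV/(1+r)^3
    = 0.70935 + 0.70871 + 0.70806 + 13.42743 = 15.55355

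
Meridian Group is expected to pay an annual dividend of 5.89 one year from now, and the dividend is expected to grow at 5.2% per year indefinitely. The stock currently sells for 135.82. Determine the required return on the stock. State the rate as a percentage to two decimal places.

9.54%

P = D₁/(r − g) ⇒ r = D₁/P + g = 5.8900/135.82 + 0.052 = 0.043366 + 0.052 = 0.095366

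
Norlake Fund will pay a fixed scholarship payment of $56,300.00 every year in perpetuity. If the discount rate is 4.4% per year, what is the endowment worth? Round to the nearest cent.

$1279545.45

Level perpetuity: PV = C / r = $56,300.00 / 0.044 = $1,279,545.45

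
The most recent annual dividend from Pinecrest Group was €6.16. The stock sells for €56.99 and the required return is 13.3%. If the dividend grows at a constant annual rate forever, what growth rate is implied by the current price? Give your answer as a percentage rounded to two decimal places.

P = D₀(1+g)/(r−g) ⇒ P(r−g) = D₀(1+g) ⇒ g(P+D₀) = P·r − D₀
g = (P·r − D₀)/(P + D₀) = (€56.99×0.133 − €6.16) / (€56.99 + €6.16) = 0.022481

2.25%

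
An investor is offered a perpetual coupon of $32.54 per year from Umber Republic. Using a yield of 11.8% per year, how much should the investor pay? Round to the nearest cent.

Level perpetuity: PV = C / r = $32.54 / 0.118 = $275.76

$275.76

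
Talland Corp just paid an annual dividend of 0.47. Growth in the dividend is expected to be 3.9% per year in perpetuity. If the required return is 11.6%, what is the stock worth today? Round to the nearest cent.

6.34

D₁ = D₀ × (1 + g) = 0.47 × 1.039 = 0.4883
Growing perpetuity: P = D₁ / (r − g) = 0.4883 / (0.116 − 0.039) = 6.34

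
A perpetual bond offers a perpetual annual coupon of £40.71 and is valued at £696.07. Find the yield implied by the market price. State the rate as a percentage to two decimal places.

5.85%

P = C/r ⇒ r = C/P = £40.71/£696.07 = 0.058485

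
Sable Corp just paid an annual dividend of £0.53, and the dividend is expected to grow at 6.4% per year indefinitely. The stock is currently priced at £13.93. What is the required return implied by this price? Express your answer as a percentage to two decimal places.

10.45%

D₁ = £0.53 × 1.064 = £0.5639
P = D₁/(r − g) ⇒ r = D₁/P + g = £0.5639/£13.93 + 0.064 = 0.040482 + 0.064 = 0.104482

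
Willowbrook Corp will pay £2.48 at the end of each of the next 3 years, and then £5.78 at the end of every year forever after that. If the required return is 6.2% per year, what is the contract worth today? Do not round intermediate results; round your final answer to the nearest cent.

PV of 3-year annuity: £2.48 × [1 − (1+0.062)^−3] / 0.062 = 6.60462
Perpetuity value at year 3: £5.78 / 0.062 = 93.22581
PV of perpetuity: 93.22581 / (1+0.062)^3 = 77.83279
Total PV = 6.60462 + 77.83279 = 84.43741

£84.44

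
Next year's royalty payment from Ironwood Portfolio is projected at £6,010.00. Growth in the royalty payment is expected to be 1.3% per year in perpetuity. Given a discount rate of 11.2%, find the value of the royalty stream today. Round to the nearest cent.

£60707.07

Growing perpetuity: P = D₁ / (r − g) = £6,010.0000 / (0.112 − 0.013) = £60,707.07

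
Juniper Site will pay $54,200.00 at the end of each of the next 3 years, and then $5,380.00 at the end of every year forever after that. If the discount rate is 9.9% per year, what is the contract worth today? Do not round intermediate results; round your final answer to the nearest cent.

$175965.61

PV of 3-year annuity: $54,200.00 × [1 − (1+0.099)^−3] / 0.099 = 135025.02599
Perpetuity value at year 3: $5,380.00 / 0.099 = 54343.43434
PV of perpetuity: 54343.43434 / (1+0.099)^3 = 40940.58121
Total PV = 135025.02599 + 40940.58121 = 175965.60720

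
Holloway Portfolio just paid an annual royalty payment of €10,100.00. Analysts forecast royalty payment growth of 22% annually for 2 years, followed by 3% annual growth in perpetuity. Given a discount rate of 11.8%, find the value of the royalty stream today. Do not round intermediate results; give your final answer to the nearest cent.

€163819.08

D_1 = 12322.00000
D_2 = 15032.84000
Terminal value at year 2: TV = D_2×(1+g_2)/(r−g_2) = 15483.82520/0.088 = 175952.55909
P_0 = D_1/(1+r)^1 + D_2/(1+r)^2 + TV/(1+r)^2
    = 11021.46691 + 12027.00324 + 140770.60613 = 163819.07627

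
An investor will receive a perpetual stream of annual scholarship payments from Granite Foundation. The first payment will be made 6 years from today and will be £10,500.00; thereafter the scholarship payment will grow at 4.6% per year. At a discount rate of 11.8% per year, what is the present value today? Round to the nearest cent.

£83492.56

Value at end of year 5: C₁ / (r − g) = £10,500.00 / (0.118 − 0.046) = £145,833.3333
Discount to today: PV = £145,833.3333 / (1 + 0.118)^5 = £145,833.3333 / 1.746663 = £83,492.56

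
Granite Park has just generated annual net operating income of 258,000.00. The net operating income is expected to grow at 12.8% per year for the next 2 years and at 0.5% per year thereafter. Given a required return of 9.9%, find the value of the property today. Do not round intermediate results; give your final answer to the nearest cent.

D_1 = 291024.00000
D_2 = 328275.07200
Terminal value at year 2: TV = D_2×(1+g_2)/(r−g_2) = 329916.44736/0.094 = 3509749.44000
P_0 = D_1/(1+r)^1 + D_2/(1+r)^2 + TV/(1+r)^2
    = 264808.00728 + 271795.66170 + 2905900.42565 = 3442504.09463

3442504.09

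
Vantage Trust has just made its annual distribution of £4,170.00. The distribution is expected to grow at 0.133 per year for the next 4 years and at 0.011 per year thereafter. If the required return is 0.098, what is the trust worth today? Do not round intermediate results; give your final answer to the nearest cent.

D_1 = 4724.61000
D_2 = 5352.98313
D_3 = 6064.92989
D_4 = 6871.56556
Terminal value at year 4: TV = D_4×(1+g_2)/(r−g_2) = 6947.15278/0.087 = 79852.33083
P_0 = D_1/(1+r)^1 + D_2/(1+r)^2 + D_3/(1+r)^3 + D_4/(1+r)^4 + TV/(1+r)^4
    = 4302.92350 + 4440.08408 + 4581.61682 + 4727.66107 + 54938.68208 = 72990.96754

£72990.97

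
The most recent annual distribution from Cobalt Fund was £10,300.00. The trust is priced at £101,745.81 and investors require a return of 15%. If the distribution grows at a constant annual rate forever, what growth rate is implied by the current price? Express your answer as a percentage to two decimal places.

P = D₀(1+g)/(r−g) ⇒ P(r−g) = D₀(1+g) ⇒ g(P+D₀) = P·r − D₀
g = (P·r − D₀)/(P + D₀) = (£101,745.81×0.15 − £10,300.00) / (£101,745.81 + £10,300.00) = 0.044284

4.43%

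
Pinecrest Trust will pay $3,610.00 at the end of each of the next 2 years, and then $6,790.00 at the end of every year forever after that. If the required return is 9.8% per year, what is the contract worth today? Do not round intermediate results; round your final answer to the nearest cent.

$63751.86

PV of 2-year annuity: $3,610.00 × [1 − (1+0.098)^−2] / 0.098 = 6282.14571
Perpetuity value at year 2: $6,790.00 / 0.098 = 69285.71429
PV of perpetuity: 69285.71429 / (1+0.098)^2 = 57469.71168
Total PV = 6282.14571 + 57469.71168 = 63751.85740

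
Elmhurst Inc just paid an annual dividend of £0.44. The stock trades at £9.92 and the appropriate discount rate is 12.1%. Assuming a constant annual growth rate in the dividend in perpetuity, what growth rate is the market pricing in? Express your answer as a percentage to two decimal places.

7.34%

P = D₀(1+g)/(r−g) ⇒ P(r−g) = D₀(1+g) ⇒ g(P+D₀) = P·r − D₀
g = (P·r − D₀)/(P + D₀) = (£9.92×0.121 − £0.44) / (£9.92 + £0.44) = 0.073390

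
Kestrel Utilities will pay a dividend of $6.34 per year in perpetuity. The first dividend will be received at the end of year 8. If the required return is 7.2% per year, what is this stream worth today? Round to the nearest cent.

$54.12

Value at end of year 7: C / r = $6.34 / 0.072 = $88.0556
Discount to today: PV = $88.0556 / (1 + 0.072)^7 = $88.0556 / 1.626910 = $54.12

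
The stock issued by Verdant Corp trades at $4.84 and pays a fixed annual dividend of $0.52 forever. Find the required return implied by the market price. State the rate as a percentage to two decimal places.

P = C/r ⇒ r = C/P = $0.52/$4.84 = 0.107438

10.74%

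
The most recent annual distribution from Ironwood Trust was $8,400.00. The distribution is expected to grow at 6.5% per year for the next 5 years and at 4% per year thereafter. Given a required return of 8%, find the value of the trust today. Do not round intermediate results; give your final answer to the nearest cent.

D_1 = 8946.00000
D_2 = 9527.49000
D_3 = 10146.77685
D_4 = 10806.31735
D_5 = 11508.72797
Terminal value at year 5: TV = D_5×(1+g_2)/(r−g_2) = 11969.07709/0.04 = 299226.92729
P_0 = D_1/(1+r)^1 + D_2/(1+r)^2 + D_3/(1+r)^3 + D_4/(1+r)^4 + D_5/(1+r)^5 + TV/(1+r)^5
    = 8283.33333 + 8168.28704 + 8054.83861 + 7942.96585 + 7832.64688 + 203648.81881 = 243930.89051

$243930.89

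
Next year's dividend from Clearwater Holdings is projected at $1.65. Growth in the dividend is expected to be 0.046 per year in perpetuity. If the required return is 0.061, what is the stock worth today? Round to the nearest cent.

$110.00

Growing perpetuity: P = D₁ / (r − g) = $1.6500 / (0.061 − 0.046) = $110.00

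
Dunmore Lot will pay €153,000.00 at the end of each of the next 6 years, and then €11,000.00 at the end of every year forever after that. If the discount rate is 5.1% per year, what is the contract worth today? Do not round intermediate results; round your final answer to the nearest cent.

PV of 6-year annuity: €153,000.00 × [1 − (1+0.051)^−6] / 0.051 = 774103.54122
Perpetuity value at year 6: €11,000.00 / 0.051 = 215686.27451
PV of perpetuity: 215686.27451 / (1+0.051)^6 = 160031.77155
Total PV = 774103.54122 + 160031.77155 = 934135.31276

€934135.31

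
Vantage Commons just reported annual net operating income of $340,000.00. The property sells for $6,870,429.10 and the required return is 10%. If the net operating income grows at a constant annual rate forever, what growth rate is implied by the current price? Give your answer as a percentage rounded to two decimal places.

4.81%

P = D₀(1+g)/(r−g) ⇒ P(r−g) = D₀(1+g) ⇒ g(P+D₀) = P·r − D₀
g = (P·r − D₀)/(P + D₀) = ($6,870,429.10×0.1 − $340,000.00) / ($6,870,429.10 + $340,000.00) = 0.048131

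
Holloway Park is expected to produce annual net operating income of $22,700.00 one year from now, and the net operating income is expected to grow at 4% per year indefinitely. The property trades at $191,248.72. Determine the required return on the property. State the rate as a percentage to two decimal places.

P = D₁/(r − g) ⇒ r = D₁/P + g = $22,700.0000/$191,248.72 + 0.04 = 0.118694 + 0.04 = 0.158694

15.87%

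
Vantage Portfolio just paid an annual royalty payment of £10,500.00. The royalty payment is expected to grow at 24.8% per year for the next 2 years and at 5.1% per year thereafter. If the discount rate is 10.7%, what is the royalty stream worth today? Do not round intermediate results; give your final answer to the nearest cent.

£275642.28

D_1 = 13104.00000
D_2 = 16353.79200
Terminal value at year 2: TV = D_2×(1+g_2)/(r−g_2) = 17187.83539/0.056 = 306925.63200
P_0 = D_1/(1+r)^1 + D_2/(1+r)^2 + TV/(1+r)^2
    = 11837.39837 + 13345.14288 + 250459.73517 = 275642.27642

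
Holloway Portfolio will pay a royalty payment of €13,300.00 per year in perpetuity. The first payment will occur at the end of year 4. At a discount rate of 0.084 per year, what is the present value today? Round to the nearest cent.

Value at end of year 3: C / r = €13,300.00 / 0.084 = €158,333.3333
Discount to today: PV = €158,333.3333 / (1 + 0.084)^3 = €158,333.3333 / 1.273761 = €124,303.83

€124303.83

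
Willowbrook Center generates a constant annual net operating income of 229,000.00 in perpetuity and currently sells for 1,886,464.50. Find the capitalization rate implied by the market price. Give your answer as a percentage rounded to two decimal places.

P = C/r ⇒ r = C/P = 229,000.00/1,886,464.50 = 0.121391

12.14%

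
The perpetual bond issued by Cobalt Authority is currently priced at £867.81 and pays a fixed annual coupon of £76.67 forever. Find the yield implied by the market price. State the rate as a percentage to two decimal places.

P = C/r ⇒ r = C/P = £76.67/£867.81 = 0.088349

8.83%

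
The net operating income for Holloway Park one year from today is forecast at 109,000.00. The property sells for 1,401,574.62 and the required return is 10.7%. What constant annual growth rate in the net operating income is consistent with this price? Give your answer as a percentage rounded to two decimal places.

2.92%

P = D₁/(r−g) ⇒ g = r − D₁/P = 0.107 − 109,000.00/1,401,574.62 = 0.029230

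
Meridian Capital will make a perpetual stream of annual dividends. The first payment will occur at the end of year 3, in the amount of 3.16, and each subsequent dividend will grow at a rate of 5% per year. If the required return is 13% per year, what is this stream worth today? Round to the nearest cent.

30.93

Value at end of year 2: C₁ / (r − g) = 3.16 / (0.13 − 0.05) = 39.5000
Discount to today: PV = 39.5000 / (1 + 0.13)^2 = 39.5000 / 1.276900 = 30.93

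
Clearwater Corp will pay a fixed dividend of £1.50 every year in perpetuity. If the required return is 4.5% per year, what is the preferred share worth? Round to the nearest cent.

£33.33

Level perpetuity: PV = C / r = £1.50 / 0.045 = £33.33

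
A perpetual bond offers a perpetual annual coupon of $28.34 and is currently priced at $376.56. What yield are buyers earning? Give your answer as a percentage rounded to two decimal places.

P = C/r ⇒ r = C/P = $28.34/$376.56 = 0.075260

7.53%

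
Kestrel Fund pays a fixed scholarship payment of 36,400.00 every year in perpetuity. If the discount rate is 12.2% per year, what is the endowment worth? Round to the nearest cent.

298360.66

Level perpetuity: PV = C / r = 36,400.00 / 0.122 = 298,360.66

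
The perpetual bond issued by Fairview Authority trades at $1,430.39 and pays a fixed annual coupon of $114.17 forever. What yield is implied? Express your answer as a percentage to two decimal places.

7.98%

P = C/r ⇒ r = C/P = $114.17/$1,430.39 = 0.079817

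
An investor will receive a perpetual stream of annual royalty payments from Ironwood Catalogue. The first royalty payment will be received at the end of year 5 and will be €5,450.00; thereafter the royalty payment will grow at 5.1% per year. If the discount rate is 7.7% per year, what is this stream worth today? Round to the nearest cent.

€155797.45

Value at end of year 4: C₁ / (r − g) = €5,450.00 / (0.077 − 0.051) = €209,615.3846
Discount to today: PV = €209,615.3846 / (1 + 0.077)^4 = €209,615.3846 / 1.345435 = €155,797.45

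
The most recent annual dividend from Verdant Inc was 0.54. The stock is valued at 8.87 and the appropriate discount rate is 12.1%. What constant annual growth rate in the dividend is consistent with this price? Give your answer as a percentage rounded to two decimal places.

5.67%

P = D₀(1+g)/(r−g) ⇒ P(r−g) = D₀(1+g) ⇒ g(P+D₀) = P·r − D₀
g = (P·r − D₀)/(P + D₀) = (8.87×0.121 − 0.54) / (8.87 + 0.54) = 0.056671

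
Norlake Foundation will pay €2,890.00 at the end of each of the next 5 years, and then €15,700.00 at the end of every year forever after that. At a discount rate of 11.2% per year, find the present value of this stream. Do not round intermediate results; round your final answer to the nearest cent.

€93071.36

PV of 5-year annuity: €2,890.00 × [1 − (1+0.112)^−5] / 0.112 = 10627.62154
Perpetuity value at year 5: €15,700.00 / 0.112 = 140178.57143
PV of perpetuity: 140178.57143 / (1+0.112)^5 = 82443.74161
Total PV = 10627.62154 + 82443.74161 = 93071.36315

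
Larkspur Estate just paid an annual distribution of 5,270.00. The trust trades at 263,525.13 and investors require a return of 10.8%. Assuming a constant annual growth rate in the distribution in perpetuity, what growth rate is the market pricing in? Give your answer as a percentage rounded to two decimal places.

P = D₀(1+g)/(r−g) ⇒ P(r−g) = D₀(1+g) ⇒ g(P+D₀) = P·r − D₀
g = (P·r − D₀)/(P + D₀) = (263,525.13×0.108 − 5,270.00) / (263,525.13 + 5,270.00) = 0.086277

8.63%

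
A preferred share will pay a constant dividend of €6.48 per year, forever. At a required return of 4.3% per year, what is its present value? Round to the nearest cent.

Level perpetuity: PV = C / r = €6.48 / 0.043 = €150.70

€150.70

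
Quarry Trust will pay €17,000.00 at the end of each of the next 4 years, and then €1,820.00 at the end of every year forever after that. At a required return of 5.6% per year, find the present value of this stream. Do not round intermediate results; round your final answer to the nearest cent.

€85585.69

PV of 4-year annuity: €17,000.00 × [1 − (1+0.056)^−4] / 0.056 = 59450.38288
Perpetuity value at year 4: €1,820.00 / 0.056 = 32500.00000
PV of perpetuity: 32500.00000 / (1+0.056)^4 = 26135.31195
Total PV = 59450.38288 + 26135.31195 = 85585.69483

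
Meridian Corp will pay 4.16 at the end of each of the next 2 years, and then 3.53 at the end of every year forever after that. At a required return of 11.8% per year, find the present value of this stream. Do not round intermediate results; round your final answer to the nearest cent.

30.98

PV of 2-year annuity: 4.16 × [1 − (1+0.118)^−2] / 0.118 = 7.04913
Perpetuity value at year 2: 3.53 / 0.118 = 29.91525
PV of perpetuity: 29.91525 / (1+0.118)^2 = 23.93366
Total PV = 7.04913 + 23.93366 = 30.98279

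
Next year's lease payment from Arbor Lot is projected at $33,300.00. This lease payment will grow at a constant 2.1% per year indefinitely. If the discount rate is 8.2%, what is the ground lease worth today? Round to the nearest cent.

$545901.64

Growing perpetuity: P = D₁ / (r − g) = $33,300.0000 / (0.082 − 0.021) = $545,901.64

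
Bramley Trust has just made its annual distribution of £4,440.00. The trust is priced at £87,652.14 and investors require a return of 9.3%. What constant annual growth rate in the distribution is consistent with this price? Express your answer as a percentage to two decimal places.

P = D₀(1+g)/(r−g) ⇒ P(r−g) = D₀(1+g) ⇒ g(P+D₀) = P·r − D₀
g = (P·r − D₀)/(P + D₀) = (£87,652.14×0.093 − £4,440.00) / (£87,652.14 + £4,440.00) = 0.040304

4.03%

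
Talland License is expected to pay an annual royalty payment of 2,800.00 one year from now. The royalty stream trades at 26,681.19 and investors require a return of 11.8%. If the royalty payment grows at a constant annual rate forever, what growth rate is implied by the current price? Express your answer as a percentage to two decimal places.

1.31%

P = D₁/(r−g) ⇒ g = r − D₁/P = 0.118 − 2,800.00/26,681.19 = 0.013057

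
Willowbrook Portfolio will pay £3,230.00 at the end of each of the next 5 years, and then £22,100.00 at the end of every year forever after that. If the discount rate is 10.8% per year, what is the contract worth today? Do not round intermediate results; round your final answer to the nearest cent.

£134535.75

PV of 5-year annuity: £3,230.00 × [1 − (1+0.108)^−5] / 0.108 = 11998.05159
Perpetuity value at year 5: £22,100.00 / 0.108 = 204629.62963
PV of perpetuity: 204629.62963 / (1+0.108)^5 = 122537.69767
Total PV = 11998.05159 + 122537.69767 = 134535.74927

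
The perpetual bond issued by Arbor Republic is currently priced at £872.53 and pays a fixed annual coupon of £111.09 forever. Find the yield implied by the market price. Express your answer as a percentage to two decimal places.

P = C/r ⇒ r = C/P = £111.09/£872.53 = 0.127319

12.73%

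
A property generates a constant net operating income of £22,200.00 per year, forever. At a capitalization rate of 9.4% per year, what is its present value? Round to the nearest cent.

Level perpetuity: PV = C / r = £22,200.00 / 0.094 = £236,170.21

£236170.21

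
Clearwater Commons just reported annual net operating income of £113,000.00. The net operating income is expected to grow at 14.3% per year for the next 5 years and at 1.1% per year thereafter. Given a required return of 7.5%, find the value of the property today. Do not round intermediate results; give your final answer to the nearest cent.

D_1 = 129159.00000
D_2 = 147628.73700
D_3 = 168739.64639
D_4 = 192869.41582
D_5 = 220449.74229
Terminal value at year 5: TV = D_5×(1+g_2)/(r−g_2) = 222874.68945/0.064 = 3482417.02270
P_0 = D_1/(1+r)^1 + D_2/(1+r)^2 + D_3/(1+r)^3 + D_4/(1+r)^4 + D_5/(1+r)^5 + TV/(1+r)^5
    = 120147.90698 + 127747.96063 + 135828.76186 + 144420.72075 + 153556.17099 + 2425707.63861 = 3107409.15981

£3107409.16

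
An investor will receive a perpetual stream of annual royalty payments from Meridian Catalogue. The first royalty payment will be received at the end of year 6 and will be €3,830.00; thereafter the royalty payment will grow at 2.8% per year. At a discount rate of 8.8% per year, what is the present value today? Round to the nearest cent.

Value at end of year 5: C₁ / (r − g) = €3,830.00 / (0.088 − 0.028) = €63,833.3333
Discount to today: PV = €63,833.3333 / (1 + 0.088)^5 = €63,833.3333 / 1.524560 = €41,870.01

€41870.01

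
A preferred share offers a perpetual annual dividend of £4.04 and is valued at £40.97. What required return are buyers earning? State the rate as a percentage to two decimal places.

P = C/r ⇒ r = C/P = £4.04/£40.97 = 0.098609

9.86%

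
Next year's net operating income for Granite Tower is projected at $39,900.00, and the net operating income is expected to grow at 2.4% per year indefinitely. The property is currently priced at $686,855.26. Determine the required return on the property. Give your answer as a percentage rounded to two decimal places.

8.21%

P = D₁/(r − g) ⇒ r = D₁/P + g = $39,900.0000/$686,855.26 + 0.024 = 0.058091 + 0.024 = 0.082091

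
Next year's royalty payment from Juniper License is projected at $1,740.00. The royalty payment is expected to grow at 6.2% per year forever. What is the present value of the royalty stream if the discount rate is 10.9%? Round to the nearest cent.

$37021.28

Growing perpetuity: P = D₁ / (r − g) = $1,740.0000 / (0.109 − 0.062) = $37,021.28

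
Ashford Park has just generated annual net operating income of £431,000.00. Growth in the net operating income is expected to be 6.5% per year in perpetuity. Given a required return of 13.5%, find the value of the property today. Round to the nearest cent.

£6557357.14

D₁ = D₀ × (1 + g) = £431,000.00 × 1.065 = £459,015.0000
Growing perpetuity: P = D₁ / (r − g) = £459,015.0000 / (0.135 − 0.065) = £6,557,357.14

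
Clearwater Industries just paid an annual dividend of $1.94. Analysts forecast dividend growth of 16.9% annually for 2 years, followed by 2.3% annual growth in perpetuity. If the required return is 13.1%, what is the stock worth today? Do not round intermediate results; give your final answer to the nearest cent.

D_1 = 2.26786
D_2 = 2.65113
Terminal value at year 2: TV = D_2×(1+g_2)/(r−g_2) = 2.71210/0.108 = 25.11208
P_0 = D_1/(1+r)^1 + D_2/(1+r)^2 + TV/(1+r)^2
    = 2.00518 + 2.07255 + 19.63168 = 23.70941

$23.71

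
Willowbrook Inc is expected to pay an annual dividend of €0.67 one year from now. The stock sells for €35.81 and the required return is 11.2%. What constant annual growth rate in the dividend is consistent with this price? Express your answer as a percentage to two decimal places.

P = D₁/(r−g) ⇒ g = r − D₁/P = 0.112 − €0.67/€35.81 = 0.093290

9.33%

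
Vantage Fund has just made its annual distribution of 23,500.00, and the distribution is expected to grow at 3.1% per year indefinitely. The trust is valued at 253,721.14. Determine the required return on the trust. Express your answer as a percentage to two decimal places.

D₁ = 23,500.00 × 1.031 = 24,228.5000
P = D₁/(r − g) ⇒ r = D₁/P + g = 24,228.5000/253,721.14 + 0.031 = 0.095493 + 0.031 = 0.126493

12.65%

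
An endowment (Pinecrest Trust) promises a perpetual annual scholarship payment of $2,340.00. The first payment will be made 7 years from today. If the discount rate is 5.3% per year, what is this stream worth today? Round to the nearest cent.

Value at end of year 6: C / r = $2,340.00 / 0.053 = $44,150.9434
Discount to today: PV = $44,150.9434 / (1 + 0.053)^6 = $44,150.9434 / 1.363233 = $32,386.93

$32386.93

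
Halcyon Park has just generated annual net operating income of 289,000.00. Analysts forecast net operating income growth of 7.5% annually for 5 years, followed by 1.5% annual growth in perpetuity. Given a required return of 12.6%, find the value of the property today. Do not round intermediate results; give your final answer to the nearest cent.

3356116.41

D_1 = 310675.00000
D_2 = 333975.62500
D_3 = 359023.79688
D_4 = 385950.58164
D_5 = 414896.87526
Terminal value at year 5: TV = D_5×(1+g_2)/(r−g_2) = 421120.32839/0.111 = 3793876.83237
P_0 = D_1/(1+r)^1 + D_2/(1+r)^2 + D_3/(1+r)^3 + D_4/(1+r)^4 + D_5/(1+r)^5 + TV/(1+r)^5
    = 275910.30195 + 263413.47655 + 251482.67078 + 240092.24786 + 229217.73219 + 2095999.98354 = 3356116.41287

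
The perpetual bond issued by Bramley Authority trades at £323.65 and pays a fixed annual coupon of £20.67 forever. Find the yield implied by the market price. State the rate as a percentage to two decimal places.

P = C/r ⇒ r = C/P = £20.67/£323.65 = 0.063865

6.39%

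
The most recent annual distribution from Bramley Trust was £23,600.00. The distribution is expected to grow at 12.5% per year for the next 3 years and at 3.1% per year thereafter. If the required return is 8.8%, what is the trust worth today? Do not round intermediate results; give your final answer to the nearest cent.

D_1 = 26550.00000
D_2 = 29868.75000
D_3 = 33602.34375
Terminal value at year 3: TV = D_3×(1+g_2)/(r−g_2) = 34644.01641/0.057 = 607789.76151
P_0 = D_1/(1+r)^1 + D_2/(1+r)^2 + D_3/(1+r)^3 + TV/(1+r)^3
    = 24402.57353 + 25232.44046 + 26090.52897 + 471918.16432 = 547643.70728

£547643.71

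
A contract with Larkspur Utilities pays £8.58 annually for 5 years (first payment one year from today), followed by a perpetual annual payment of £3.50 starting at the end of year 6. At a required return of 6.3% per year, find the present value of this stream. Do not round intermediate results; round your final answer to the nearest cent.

£76.78

PV of 5-year annuity: £8.58 × [1 − (1+0.063)^−5] / 0.063 = 35.84902
Perpetuity value at year 5: £3.50 / 0.063 = 55.55556
PV of perpetuity: 55.55556 / (1+0.063)^5 = 40.93183
Total PV = 35.84902 + 40.93183 = 76.78085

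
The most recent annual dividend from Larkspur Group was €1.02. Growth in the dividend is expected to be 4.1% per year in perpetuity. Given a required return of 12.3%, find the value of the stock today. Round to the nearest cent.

€12.95

D₁ = D₀ × (1 + g) = €1.02 × 1.041 = €1.0618
Growing perpetuity: P = D₁ / (r − g) = €1.0618 / (0.123 − 0.041) = €12.95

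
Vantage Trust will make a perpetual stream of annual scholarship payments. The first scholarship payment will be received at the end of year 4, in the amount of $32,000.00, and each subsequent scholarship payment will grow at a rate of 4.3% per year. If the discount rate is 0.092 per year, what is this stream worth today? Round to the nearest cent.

$501517.37

Value at end of year 3: C₁ / (r − g) = $32,000.00 / (0.092 − 0.043) = $653,061.2245
Discount to today: PV = $653,061.2245 / (1 + 0.092)^3 = $653,061.2245 / 1.302171 = $501,517.37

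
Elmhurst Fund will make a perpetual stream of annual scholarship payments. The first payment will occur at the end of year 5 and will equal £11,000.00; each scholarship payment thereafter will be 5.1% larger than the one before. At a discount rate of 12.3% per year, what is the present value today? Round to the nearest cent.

£96059.69

Value at end of year 4: C₁ / (r − g) = £11,000.00 / (0.123 − 0.051) = £152,777.7778
Discount to today: PV = £152,777.7778 / (1 + 0.123)^4 = £152,777.7778 / 1.590446 = £96,059.69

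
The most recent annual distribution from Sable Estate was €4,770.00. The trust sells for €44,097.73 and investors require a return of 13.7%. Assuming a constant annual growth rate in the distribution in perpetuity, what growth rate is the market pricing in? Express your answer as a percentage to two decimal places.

2.60%

P = D₀(1+g)/(r−g) ⇒ P(r−g) = D₀(1+g) ⇒ g(P+D₀) = P·r − D₀
g = (P·r − D₀)/(P + D₀) = (€44,097.73×0.137 − €4,770.00) / (€44,097.73 + €4,770.00) = 0.026017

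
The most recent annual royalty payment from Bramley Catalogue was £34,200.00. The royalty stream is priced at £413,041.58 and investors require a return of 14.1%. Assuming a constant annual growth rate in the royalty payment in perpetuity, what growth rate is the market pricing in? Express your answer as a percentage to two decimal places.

P = D₀(1+g)/(r−g) ⇒ P(r−g) = D₀(1+g) ⇒ g(P+D₀) = P·r − D₀
g = (P·r − D₀)/(P + D₀) = (£413,041.58×0.141 − £34,200.00) / (£413,041.58 + £34,200.00) = 0.053749

5.37%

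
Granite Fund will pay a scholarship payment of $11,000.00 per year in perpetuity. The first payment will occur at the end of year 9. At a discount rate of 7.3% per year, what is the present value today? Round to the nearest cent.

Value at end of year 8: C / r = $11,000.00 / 0.073 = $150,684.9315
Discount to today: PV = $150,684.9315 / (1 + 0.073)^8 = $150,684.9315 / 1.757105 = $85,757.49

$85757.49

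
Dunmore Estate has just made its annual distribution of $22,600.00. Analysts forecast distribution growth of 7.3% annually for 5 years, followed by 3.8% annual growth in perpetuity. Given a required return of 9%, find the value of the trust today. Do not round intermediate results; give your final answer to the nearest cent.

D_1 = 24249.80000
D_2 = 26020.03540
D_3 = 27919.49798
D_4 = 29957.62134
D_5 = 32144.52769
Terminal value at year 5: TV = D_5×(1+g_2)/(r−g_2) = 33366.01975/0.052 = 641654.22590
P_0 = D_1/(1+r)^1 + D_2/(1+r)^2 + D_3/(1+r)^3 + D_4/(1+r)^4 + D_5/(1+r)^5 + TV/(1+r)^5
    = 22247.52294 + 21900.54322 + 21558.97511 + 21222.73422 + 20891.73745 + 417031.22057 = 524852.73350

$524852.73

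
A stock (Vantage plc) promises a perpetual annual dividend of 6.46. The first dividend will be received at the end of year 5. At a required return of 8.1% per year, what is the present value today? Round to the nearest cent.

Value at end of year 4: C / r = 6.46 / 0.081 = 79.7531
Discount to today: PV = 79.7531 / (1 + 0.081)^4 = 79.7531 / 1.365535 = 58.40

58.40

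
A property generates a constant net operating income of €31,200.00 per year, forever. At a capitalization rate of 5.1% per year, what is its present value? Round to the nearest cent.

€611764.71

Level perpetuity: PV = C / r = €31,200.00 / 0.051 = €611,764.71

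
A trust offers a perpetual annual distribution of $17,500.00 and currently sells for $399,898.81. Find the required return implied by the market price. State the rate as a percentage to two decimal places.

4.38%

P = C/r ⇒ r = C/P = $17,500.00/$399,898.81 = 0.043761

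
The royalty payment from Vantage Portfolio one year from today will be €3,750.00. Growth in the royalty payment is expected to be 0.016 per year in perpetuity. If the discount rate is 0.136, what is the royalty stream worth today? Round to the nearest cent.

€31250.00

Growing perpetuity: P = D₁ / (r − g) = €3,750.0000 / (0.136 − 0.016) = €31,250.00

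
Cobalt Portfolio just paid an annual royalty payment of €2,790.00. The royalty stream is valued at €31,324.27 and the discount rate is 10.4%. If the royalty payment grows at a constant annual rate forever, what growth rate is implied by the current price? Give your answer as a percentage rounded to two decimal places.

1.37%

P = D₀(1+g)/(r−g) ⇒ P(r−g) = D₀(1+g) ⇒ g(P+D₀) = P·r − D₀
g = (P·r − D₀)/(P + D₀) = (€31,324.27×0.104 − €2,790.00) / (€31,324.27 + €2,790.00) = 0.013711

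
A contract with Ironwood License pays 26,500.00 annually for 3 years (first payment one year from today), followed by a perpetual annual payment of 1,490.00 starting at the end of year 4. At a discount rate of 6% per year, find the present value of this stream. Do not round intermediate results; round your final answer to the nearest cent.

PV of 3-year annuity: 26,500.00 × [1 − (1+0.06)^−3] / 0.06 = 70834.81666
Perpetuity value at year 3: 1,490.00 / 0.06 = 24833.33333
PV of perpetuity: 24833.33333 / (1+0.06)^3 = 20850.54553
Total PV = 70834.81666 + 20850.54553 = 91685.36219

91685.36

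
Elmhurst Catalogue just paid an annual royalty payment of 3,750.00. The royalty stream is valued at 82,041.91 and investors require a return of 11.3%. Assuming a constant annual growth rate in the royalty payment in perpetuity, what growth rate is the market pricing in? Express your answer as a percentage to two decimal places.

6.44%

P = D₀(1+g)/(r−g) ⇒ P(r−g) = D₀(1+g) ⇒ g(P+D₀) = P·r − D₀
g = (P·r − D₀)/(P + D₀) = (82,041.91×0.113 − 3,750.00) / (82,041.91 + 3,750.00) = 0.064350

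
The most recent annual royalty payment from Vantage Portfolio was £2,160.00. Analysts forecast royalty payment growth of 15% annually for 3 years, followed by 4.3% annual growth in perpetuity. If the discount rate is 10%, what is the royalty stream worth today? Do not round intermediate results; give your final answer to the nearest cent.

D_1 = 2484.00000
D_2 = 2856.60000
D_3 = 3285.09000
Terminal value at year 3: TV = D_3×(1+g_2)/(r−g_2) = 3426.34887/0.057 = 60111.38368
P_0 = D_1/(1+r)^1 + D_2/(1+r)^2 + D_3/(1+r)^3 + TV/(1+r)^3
    = 2258.18182 + 2360.82645 + 2468.13674 + 45162.57226 = 52249.71727

£52249.72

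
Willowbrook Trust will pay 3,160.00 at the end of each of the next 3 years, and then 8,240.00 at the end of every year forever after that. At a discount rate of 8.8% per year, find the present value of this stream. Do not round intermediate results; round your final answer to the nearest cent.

80731.41

PV of 3-year annuity: 3,160.00 × [1 − (1+0.088)^−3] / 0.088 = 8027.48885
Perpetuity value at year 3: 8,240.00 / 0.088 = 93636.36364
PV of perpetuity: 93636.36364 / (1+0.088)^3 = 72703.92435
Total PV = 8027.48885 + 72703.92435 = 80731.41320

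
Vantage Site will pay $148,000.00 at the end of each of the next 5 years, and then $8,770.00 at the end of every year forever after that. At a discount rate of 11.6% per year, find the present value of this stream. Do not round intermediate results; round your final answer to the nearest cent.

PV of 5-year annuity: $148,000.00 × [1 − (1+0.116)^−5] / 0.116 = 538836.16321
Perpetuity value at year 5: $8,770.00 / 0.116 = 75603.44828
PV of perpetuity: 75603.44828 / (1+0.116)^5 = 43673.76482
Total PV = 538836.16321 + 43673.76482 = 582509.92804

$582509.93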